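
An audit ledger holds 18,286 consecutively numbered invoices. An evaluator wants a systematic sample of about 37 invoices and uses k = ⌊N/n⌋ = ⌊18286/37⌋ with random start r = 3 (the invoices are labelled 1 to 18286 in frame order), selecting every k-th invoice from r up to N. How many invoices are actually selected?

k = ⌊18286/37⌋ = 494
Achieved size = ⌊(18286 − 3)/494⌋ + 1 = ⌊18283/494⌋ + 1 = 37 + 1 = 38
(last selection: 3 + 37×494 = 18281 ≤ 18286; next would be 18775 > 18286)

38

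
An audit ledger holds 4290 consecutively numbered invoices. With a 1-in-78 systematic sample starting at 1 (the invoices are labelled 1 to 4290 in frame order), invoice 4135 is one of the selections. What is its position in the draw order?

k = 78
position = (4135 − 1)/78 + 1 = 4134/78 + 1 = 53 + 1 = 54

54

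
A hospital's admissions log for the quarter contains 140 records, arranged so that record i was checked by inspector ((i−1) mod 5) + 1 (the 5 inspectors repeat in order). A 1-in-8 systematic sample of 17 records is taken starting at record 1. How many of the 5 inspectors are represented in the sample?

Consecutive selections differ by k = 8, so their inspector numbers differ by 8 mod 5 = 3.
gcd(8, 5) = 1, so the sample visits 5/1 = 5 distinct residues mod 5.
Start 1 is inspector 1; the inspectors hit are 1, 2, 3, 4, 5.

5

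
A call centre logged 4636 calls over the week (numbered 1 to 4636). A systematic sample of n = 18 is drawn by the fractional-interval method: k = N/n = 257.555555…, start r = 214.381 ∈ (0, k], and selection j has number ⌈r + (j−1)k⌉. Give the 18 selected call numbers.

j=1: r + 0k = 214.381 → ⌈·⌉ = 215
j=2: r + 1k = 471.936555… → ⌈·⌉ = 472
j=3: r + 2k = 729.492111… → ⌈·⌉ = 730
j=4: r + 3k = 987.047666… → ⌈·⌉ = 988
j=5: r + 4k = 1244.603222… → ⌈·⌉ = 1245
j=6: r + 5k = 1502.158777… → ⌈·⌉ = 1503
j=7: r + 6k = 1759.714333… → ⌈·⌉ = 1760
j=8: r + 7k = 2017.269888… → ⌈·⌉ = 2018
j=9: r + 8k = 2274.825444… → ⌈·⌉ = 2275
j=10: r + 9k = 2532.381 → ⌈·⌉ = 2533
j=11: r + 10k = 2789.936555… → ⌈·⌉ = 2790
j=12: r + 11k = 3047.492111… → ⌈·⌉ = 3048
j=13: r + 12k = 3305.047666… → ⌈·⌉ = 3306
j=14: r + 13k = 3562.603222… → ⌈·⌉ = 3563
j=15: r + 14k = 3820.158777… → ⌈·⌉ = 3821
j=16: r + 15k = 4077.714333… → ⌈·⌉ = 4078
j=17: r + 16k = 4335.269888… → ⌈·⌉ = 4336
j=18: r + 17k = 4592.825444… → ⌈·⌉ = 4593

215, 472, 730, 988, 1245, 1503, 1760, 2018, 2275, 2533, 2790, 3048, 3306, 3563, 3821, 4078, 4336, 4593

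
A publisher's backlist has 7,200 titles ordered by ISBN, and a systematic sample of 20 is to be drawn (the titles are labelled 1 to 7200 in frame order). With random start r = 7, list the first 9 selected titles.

k = N/n = 7200/20 = 360
title 1: 7
title 2: 7 + 360 = 367
title 3: 367 + 360 = 727
title 4: 727 + 360 = 1087
title 5: 1087 + 360 = 1447
title 6: 1447 + 360 = 1807
title 7: 1807 + 360 = 2167
title 8: 2167 + 360 = 2527
title 9: 2527 + 360 = 2887

7, 367, 727, 1087, 1447, 1807, 2167, 2527, 2887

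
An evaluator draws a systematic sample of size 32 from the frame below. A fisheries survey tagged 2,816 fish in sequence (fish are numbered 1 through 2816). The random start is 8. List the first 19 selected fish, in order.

k = N/n = 2816/32 = 88
fish 1: 8
fish 2: 8 + 88 = 96
fish 3: 96 + 88 = 184
fish 4: 184 + 88 = 272
fish 5: 272 + 88 = 360
fish 6: 360 + 88 = 448
fish 7: 448 + 88 = 536
fish 8: 536 + 88 = 624
fish 9: 624 + 88 = 712
fish 10: 712 + 88 = 800
fish 11: 800 + 88 = 888
fish 12: 888 + 88 = 976
fish 13: 976 + 88 = 1064
fish 14: 1064 + 88 = 1152
fish 15: 1152 + 88 = 1240
fish 16: 1240 + 88 = 1328
fish 17: 1328 + 88 = 1416
fish 18: 1416 + 88 = 1504
fish 19: 1504 + 88 = 1592

8, 96, 184, 272, 360, 448, 536, 624, 712, 800, 888, 976, 1064, 1152, 1240, 1328, 1416, 1504, 1592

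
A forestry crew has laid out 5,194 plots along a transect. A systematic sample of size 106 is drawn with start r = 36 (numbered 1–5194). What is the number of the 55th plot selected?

2682

k = 5194/106 = 49
55th selection = r + (55−1)·k = 36 + 54×49 = 36 + 2646 = 2682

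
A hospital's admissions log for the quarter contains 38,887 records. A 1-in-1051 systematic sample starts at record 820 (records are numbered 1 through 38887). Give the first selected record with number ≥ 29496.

30248

k = 1051
Steps past start: ⌈(29496 − 820)/1051⌉ = ⌈28676/1051⌉ = 28
Selected record: 820 + 28×1051 = 30248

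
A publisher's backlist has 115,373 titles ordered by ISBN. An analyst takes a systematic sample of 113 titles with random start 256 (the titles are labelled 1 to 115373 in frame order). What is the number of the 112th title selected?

k = 115373/113 = 1021
112th selection = r + (112−1)·k = 256 + 111×1021 = 256 + 113331 = 113587

113587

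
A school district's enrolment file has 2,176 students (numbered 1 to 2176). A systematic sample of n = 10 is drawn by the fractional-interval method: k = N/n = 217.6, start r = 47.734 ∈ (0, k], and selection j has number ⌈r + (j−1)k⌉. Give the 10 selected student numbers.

48, 266, 483, 701, 919, 1136, 1354, 1571, 1789, 2007

j=1: r + 0k = 47.734 → ⌈·⌉ = 48
j=2: r + 1k = 265.334 → ⌈·⌉ = 266
j=3: r + 2k = 482.934 → ⌈·⌉ = 483
j=4: r + 3k = 700.534 → ⌈·⌉ = 701
j=5: r + 4k = 918.134 → ⌈·⌉ = 919
j=6: r + 5k = 1135.734 → ⌈·⌉ = 1136
j=7: r + 6k = 1353.334 → ⌈·⌉ = 1354
j=8: r + 7k = 1570.934 → ⌈·⌉ = 1571
j=9: r + 8k = 1788.534 → ⌈·⌉ = 1789
j=10: r + 9k = 2006.134 → ⌈·⌉ = 2007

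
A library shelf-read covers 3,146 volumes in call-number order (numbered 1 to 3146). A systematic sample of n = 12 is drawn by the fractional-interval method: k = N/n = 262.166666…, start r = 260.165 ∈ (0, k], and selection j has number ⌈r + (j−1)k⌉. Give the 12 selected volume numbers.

j=1: r + 0k = 260.165 → ⌈·⌉ = 261
j=2: r + 1k = 522.331666… → ⌈·⌉ = 523
j=3: r + 2k = 784.498333… → ⌈·⌉ = 785
j=4: r + 3k = 1046.665 → ⌈·⌉ = 1047
j=5: r + 4k = 1308.831666… → ⌈·⌉ = 1309
j=6: r + 5k = 1570.998333… → ⌈·⌉ = 1571
j=7: r + 6k = 1833.165 → ⌈·⌉ = 1834
j=8: r + 7k = 2095.331666… → ⌈·⌉ = 2096
j=9: r + 8k = 2357.498333… → ⌈·⌉ = 2358
j=10: r + 9k = 2619.665 → ⌈·⌉ = 2620
j=11: r + 10k = 2881.831666… → ⌈·⌉ = 2882
j=12: r + 11k = 3143.998333… → ⌈·⌉ = 3144

261, 523, 785, 1047, 1309, 1571, 1834, 2096, 2358, 2620, 2882, 3144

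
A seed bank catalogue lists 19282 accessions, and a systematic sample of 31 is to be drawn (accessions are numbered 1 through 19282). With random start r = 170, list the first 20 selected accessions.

k = N/n = 19282/31 = 622
accession 1: 170
accession 2: 170 + 622 = 792
accession 3: 792 + 622 = 1414
accession 4: 1414 + 622 = 2036
accession 5: 2036 + 622 = 2658
accession 6: 2658 + 622 = 3280
accession 7: 3280 + 622 = 3902
accession 8: 3902 + 622 = 4524
accession 9: 4524 + 622 = 5146
accession 10: 5146 + 622 = 5768
accession 11: 5768 + 622 = 6390
accession 12: 6390 + 622 = 7012
accession 13: 7012 + 622 = 7634
accession 14: 7634 + 622 = 8256
accession 15: 8256 + 622 = 8878
accession 16: 8878 + 622 = 9500
accession 17: 9500 + 622 = 10122
accession 18: 10122 + 622 = 10744
accession 19: 10744 + 622 = 11366
accession 20: 11366 + 622 = 11988

170, 792, 1414, 2036, 2658, 3280, 3902, 4524, 5146, 5768, 6390, 7012, 7634, 8256, 8878, 9500, 10122, 10744, 11366, 11988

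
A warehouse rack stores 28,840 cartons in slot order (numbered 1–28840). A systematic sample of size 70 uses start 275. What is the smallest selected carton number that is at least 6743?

k = 28840/70 = 412
Steps past start: ⌈(6743 − 275)/412⌉ = ⌈6468/412⌉ = 16
Selected carton: 275 + 16×412 = 6867

6867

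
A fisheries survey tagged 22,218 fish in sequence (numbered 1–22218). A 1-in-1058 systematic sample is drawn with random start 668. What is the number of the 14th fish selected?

k = 1058
14th selection = r + (14−1)·k = 668 + 13×1058 = 668 + 13754 = 14422

14422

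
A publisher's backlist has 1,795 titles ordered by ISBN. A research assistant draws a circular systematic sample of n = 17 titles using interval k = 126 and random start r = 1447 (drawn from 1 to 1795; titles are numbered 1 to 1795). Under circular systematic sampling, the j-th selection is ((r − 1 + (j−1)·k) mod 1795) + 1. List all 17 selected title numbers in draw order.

Selection 1: 1447
Selection 2: 1447 + 126 = 1573
Selection 3: 1573 + 126 = 1699
Selection 4: 1699 + 126 = 1825 → 1825 − 1795 = 30
Selection 5: 30 + 126 = 156
Selection 6: 156 + 126 = 282
Selection 7: 282 + 126 = 408
Selection 8: 408 + 126 = 534
Selection 9: 534 + 126 = 660
Selection 10: 660 + 126 = 786
Selection 11: 786 + 126 = 912
Selection 12: 912 + 126 = 1038
Selection 13: 1038 + 126 = 1164
Selection 14: 1164 + 126 = 1290
Selection 15: 1290 + 126 = 1416
Selection 16: 1416 + 126 = 1542
Selection 17: 1542 + 126 = 1668

1447, 1573, 1699, 30, 156, 282, 408, 534, 660, 786, 912, 1038, 1164, 1290, 1416, 1542, 1668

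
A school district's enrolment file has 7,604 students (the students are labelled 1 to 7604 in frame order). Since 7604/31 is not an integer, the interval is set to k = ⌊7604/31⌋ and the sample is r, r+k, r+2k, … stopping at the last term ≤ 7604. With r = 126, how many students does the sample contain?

k = ⌊7604/31⌋ = 245
Achieved size = ⌊(7604 − 126)/245⌋ + 1 = ⌊7478/245⌋ + 1 = 30 + 1 = 31
(last selection: 126 + 30×245 = 7476 ≤ 7604; next would be 7721 > 7604)

31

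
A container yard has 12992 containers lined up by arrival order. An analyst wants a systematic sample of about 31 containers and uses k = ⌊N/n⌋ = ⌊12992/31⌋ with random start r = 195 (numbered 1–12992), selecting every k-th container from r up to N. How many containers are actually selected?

31

k = ⌊12992/31⌋ = 419
Achieved size = ⌊(12992 − 195)/419⌋ + 1 = ⌊12797/419⌋ + 1 = 30 + 1 = 31
(last selection: 195 + 30×419 = 12765 ≤ 12992; next would be 13184 > 12992)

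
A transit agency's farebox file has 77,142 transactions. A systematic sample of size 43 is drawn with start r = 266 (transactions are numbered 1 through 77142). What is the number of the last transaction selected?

75614

k = 77142/43 = 1794
43rd selection = r + (43−1)·k = 266 + 42×1794 = 266 + 75348 = 75614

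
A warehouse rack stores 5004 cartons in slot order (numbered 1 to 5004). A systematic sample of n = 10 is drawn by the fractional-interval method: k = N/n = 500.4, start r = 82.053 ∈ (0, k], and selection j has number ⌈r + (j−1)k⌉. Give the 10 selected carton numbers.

j=1: r + 0k = 82.053 → ⌈·⌉ = 83
j=2: r + 1k = 582.453 → ⌈·⌉ = 583
j=3: r + 2k = 1082.853 → ⌈·⌉ = 1083
j=4: r + 3k = 1583.253 → ⌈·⌉ = 1584
j=5: r + 4k = 2083.653 → ⌈·⌉ = 2084
j=6: r + 5k = 2584.053 → ⌈·⌉ = 2585
j=7: r + 6k = 3084.453 → ⌈·⌉ = 3085
j=8: r + 7k = 3584.853 → ⌈·⌉ = 3585
j=9: r + 8k = 4085.253 → ⌈·⌉ = 4086
j=10: r + 9k = 4585.653 → ⌈·⌉ = 4586

83, 583, 1083, 1584, 2084, 2585, 3085, 3585, 4086, 4586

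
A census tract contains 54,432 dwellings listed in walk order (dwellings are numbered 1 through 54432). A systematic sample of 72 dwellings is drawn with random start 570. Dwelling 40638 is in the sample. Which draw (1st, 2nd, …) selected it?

k = 54432/72 = 756
position = (40638 − 570)/756 + 1 = 40068/756 + 1 = 53 + 1 = 54

54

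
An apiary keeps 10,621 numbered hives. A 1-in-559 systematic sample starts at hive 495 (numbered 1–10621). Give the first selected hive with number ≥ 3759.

k = 559
Steps past start: ⌈(3759 − 495)/559⌉ = ⌈3264/559⌉ = 6
Selected hive: 495 + 6×559 = 3849

3849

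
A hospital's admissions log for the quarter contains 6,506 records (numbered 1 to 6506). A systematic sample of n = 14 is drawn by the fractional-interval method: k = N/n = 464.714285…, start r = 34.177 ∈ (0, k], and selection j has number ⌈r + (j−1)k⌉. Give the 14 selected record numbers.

j=1: r + 0k = 34.177 → ⌈·⌉ = 35
j=2: r + 1k = 498.891285… → ⌈·⌉ = 499
j=3: r + 2k = 963.605571… → ⌈·⌉ = 964
j=4: r + 3k = 1428.319857… → ⌈·⌉ = 1429
j=5: r + 4k = 1893.034142… → ⌈·⌉ = 1894
j=6: r + 5k = 2357.748428… → ⌈·⌉ = 2358
j=7: r + 6k = 2822.462714… → ⌈·⌉ = 2823
j=8: r + 7k = 3287.177 → ⌈·⌉ = 3288
j=9: r + 8k = 3751.891285… → ⌈·⌉ = 3752
j=10: r + 9k = 4216.605571… → ⌈·⌉ = 4217
j=11: r + 10k = 4681.319857… → ⌈·⌉ = 4682
j=12: r + 11k = 5146.034142… → ⌈·⌉ = 5147
j=13: r + 12k = 5610.748428… → ⌈·⌉ = 5611
j=14: r + 13k = 6075.462714… → ⌈·⌉ = 6076

35, 499, 964, 1429, 1894, 2358, 2823, 3288, 3752, 4217, 4682, 5147, 5611, 6076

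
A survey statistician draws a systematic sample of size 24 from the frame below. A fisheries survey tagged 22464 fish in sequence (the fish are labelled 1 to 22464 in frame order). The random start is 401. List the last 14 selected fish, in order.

k = N/n = 22464/24 = 936
11th selection = 401 + 10×936 = 9761
12th: 9761 + 936 = 10697
13th: 10697 + 936 = 11633
14th: 11633 + 936 = 12569
15th: 12569 + 936 = 13505
16th: 13505 + 936 = 14441
17th: 14441 + 936 = 15377
18th: 15377 + 936 = 16313
19th: 16313 + 936 = 17249
20th: 17249 + 936 = 18185
21st: 18185 + 936 = 19121
22nd: 19121 + 936 = 20057
23rd: 20057 + 936 = 20993
24th: 20993 + 936 = 21929

9761, 10697, 11633, 12569, 13505, 14441, 15377, 16313, 17249, 18185, 19121, 20057, 20993, 21929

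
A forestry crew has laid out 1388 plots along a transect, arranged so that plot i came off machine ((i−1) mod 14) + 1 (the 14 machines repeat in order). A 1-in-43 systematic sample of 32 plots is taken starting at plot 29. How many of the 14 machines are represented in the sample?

14

Consecutive selections differ by k = 43, so their machine numbers differ by 43 mod 14 = 1.
gcd(43, 14) = 1, so the sample visits 14/1 = 14 distinct residues mod 14.
Start 29 is machine 1; the machines hit are 1, 2, 3, 4, 5, 6, 7, 8, 9, 10, 11, 12, 13, 14.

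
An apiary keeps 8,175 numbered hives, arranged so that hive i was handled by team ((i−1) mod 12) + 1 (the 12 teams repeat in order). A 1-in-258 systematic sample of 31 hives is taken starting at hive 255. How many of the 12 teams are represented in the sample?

2

Consecutive selections differ by k = 258, so their team numbers differ by 258 mod 12 = 6.
gcd(258, 12) = 6, so the sample visits 12/6 = 2 distinct residues mod 12.
Start 255 is team 3; the teams hit are 3, 9.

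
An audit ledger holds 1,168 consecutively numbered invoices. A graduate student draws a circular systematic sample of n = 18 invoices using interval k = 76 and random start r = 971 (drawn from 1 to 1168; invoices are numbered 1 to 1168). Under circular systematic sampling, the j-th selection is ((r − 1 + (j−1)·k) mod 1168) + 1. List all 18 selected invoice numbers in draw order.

971, 1047, 1123, 31, 107, 183, 259, 335, 411, 487, 563, 639, 715, 791, 867, 943, 1019, 1095

Selection 1: 971
Selection 2: 971 + 76 = 1047
Selection 3: 1047 + 76 = 1123
Selection 4: 1123 + 76 = 1199 → 1199 − 1168 = 31
Selection 5: 31 + 76 = 107
Selection 6: 107 + 76 = 183
Selection 7: 183 + 76 = 259
Selection 8: 259 + 76 = 335
Selection 9: 335 + 76 = 411
Selection 10: 411 + 76 = 487
Selection 11: 487 + 76 = 563
Selection 12: 563 + 76 = 639
Selection 13: 639 + 76 = 715
Selection 14: 715 + 76 = 791
Selection 15: 791 + 76 = 867
Selection 16: 867 + 76 = 943
Selection 17: 943 + 76 = 1019
Selection 18: 1019 + 76 = 1095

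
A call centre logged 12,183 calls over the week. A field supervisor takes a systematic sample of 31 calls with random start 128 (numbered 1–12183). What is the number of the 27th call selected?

k = 12183/31 = 393
27th selection = r + (27−1)·k = 128 + 26×393 = 128 + 10218 = 10346

10346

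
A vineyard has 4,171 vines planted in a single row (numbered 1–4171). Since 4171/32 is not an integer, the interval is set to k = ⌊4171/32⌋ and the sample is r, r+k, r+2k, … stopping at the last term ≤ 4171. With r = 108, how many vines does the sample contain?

32

k = ⌊4171/32⌋ = 130
Achieved size = ⌊(4171 − 108)/130⌋ + 1 = ⌊4063/130⌋ + 1 = 31 + 1 = 32
(last selection: 108 + 31×130 = 4138 ≤ 4171; next would be 4268 > 4171)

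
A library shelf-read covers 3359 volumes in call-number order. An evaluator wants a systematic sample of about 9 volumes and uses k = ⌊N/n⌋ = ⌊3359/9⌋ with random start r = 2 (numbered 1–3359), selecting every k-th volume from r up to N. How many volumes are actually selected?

10

k = ⌊3359/9⌋ = 373
Achieved size = ⌊(3359 − 2)/373⌋ + 1 = ⌊3357/373⌋ + 1 = 9 + 1 = 10
(last selection: 2 + 9×373 = 3359 ≤ 3359; next would be 3732 > 3359)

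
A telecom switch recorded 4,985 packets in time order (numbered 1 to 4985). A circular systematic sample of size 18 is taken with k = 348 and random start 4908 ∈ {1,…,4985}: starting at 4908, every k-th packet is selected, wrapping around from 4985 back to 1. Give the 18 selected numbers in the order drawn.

4908, 271, 619, 967, 1315, 1663, 2011, 2359, 2707, 3055, 3403, 3751, 4099, 4447, 4795, 158, 506, 854

Selection 1: 4908
Selection 2: 4908 + 348 = 5256 → 5256 − 4985 = 271
Selection 3: 271 + 348 = 619
Selection 4: 619 + 348 = 967
Selection 5: 967 + 348 = 1315
Selection 6: 1315 + 348 = 1663
Selection 7: 1663 + 348 = 2011
Selection 8: 2011 + 348 = 2359
Selection 9: 2359 + 348 = 2707
Selection 10: 2707 + 348 = 3055
Selection 11: 3055 + 348 = 3403
Selection 12: 3403 + 348 = 3751
Selection 13: 3751 + 348 = 4099
Selection 14: 4099 + 348 = 4447
Selection 15: 4447 + 348 = 4795
Selection 16: 4795 + 348 = 5143 → 5143 − 4985 = 158
Selection 17: 158 + 348 = 506
Selection 18: 506 + 348 = 854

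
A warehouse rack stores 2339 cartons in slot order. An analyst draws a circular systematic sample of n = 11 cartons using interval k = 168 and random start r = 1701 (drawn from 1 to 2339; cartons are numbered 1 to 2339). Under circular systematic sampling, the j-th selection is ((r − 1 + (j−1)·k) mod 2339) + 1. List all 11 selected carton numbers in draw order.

1701, 1869, 2037, 2205, 34, 202, 370, 538, 706, 874, 1042

Selection 1: 1701
Selection 2: 1701 + 168 = 1869
Selection 3: 1869 + 168 = 2037
Selection 4: 2037 + 168 = 2205
Selection 5: 2205 + 168 = 2373 → 2373 − 2339 = 34
Selection 6: 34 + 168 = 202
Selection 7: 202 + 168 = 370
Selection 8: 370 + 168 = 538
Selection 9: 538 + 168 = 706
Selection 10: 706 + 168 = 874
Selection 11: 874 + 168 = 1042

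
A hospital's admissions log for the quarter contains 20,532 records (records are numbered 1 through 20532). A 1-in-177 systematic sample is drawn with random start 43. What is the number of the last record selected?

20398

k = 177
116th selection = r + (116−1)·k = 43 + 115×177 = 43 + 20355 = 20398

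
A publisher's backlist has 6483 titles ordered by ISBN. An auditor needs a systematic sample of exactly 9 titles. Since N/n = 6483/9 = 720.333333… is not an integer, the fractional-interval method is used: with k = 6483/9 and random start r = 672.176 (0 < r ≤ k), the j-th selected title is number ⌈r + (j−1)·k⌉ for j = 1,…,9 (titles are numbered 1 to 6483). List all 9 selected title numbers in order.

j=1: r + 0k = 672.176 → ⌈·⌉ = 673
j=2: r + 1k = 1392.509333… → ⌈·⌉ = 1393
j=3: r + 2k = 2112.842666… → ⌈·⌉ = 2113
j=4: r + 3k = 2833.176 → ⌈·⌉ = 2834
j=5: r + 4k = 3553.509333… → ⌈·⌉ = 3554
j=6: r + 5k = 4273.842666… → ⌈·⌉ = 4274
j=7: r + 6k = 4994.176 → ⌈·⌉ = 4995
j=8: r + 7k = 5714.509333… → ⌈·⌉ = 5715
j=9: r + 8k = 6434.842666… → ⌈·⌉ = 6435

673, 1393, 2113, 2834, 3554, 4274, 4995, 5715, 6435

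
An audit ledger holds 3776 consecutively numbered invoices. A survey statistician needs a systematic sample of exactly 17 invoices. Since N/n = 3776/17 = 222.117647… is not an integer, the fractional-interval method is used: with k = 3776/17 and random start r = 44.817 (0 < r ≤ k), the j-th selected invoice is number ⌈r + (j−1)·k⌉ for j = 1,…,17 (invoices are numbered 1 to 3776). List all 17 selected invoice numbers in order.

45, 267, 490, 712, 934, 1156, 1378, 1600, 1822, 2044, 2266, 2489, 2711, 2933, 3155, 3377, 3599

j=1: r + 0k = 44.817 → ⌈·⌉ = 45
j=2: r + 1k = 266.934647… → ⌈·⌉ = 267
j=3: r + 2k = 489.052294… → ⌈·⌉ = 490
j=4: r + 3k = 711.169941… → ⌈·⌉ = 712
j=5: r + 4k = 933.287588… → ⌈·⌉ = 934
j=6: r + 5k = 1155.405235… → ⌈·⌉ = 1156
j=7: r + 6k = 1377.522882… → ⌈·⌉ = 1378
j=8: r + 7k = 1599.640529… → ⌈·⌉ = 1600
j=9: r + 8k = 1821.758176… → ⌈·⌉ = 1822
j=10: r + 9k = 2043.875823… → ⌈·⌉ = 2044
j=11: r + 10k = 2265.993470… → ⌈·⌉ = 2266
j=12: r + 11k = 2488.111117… → ⌈·⌉ = 2489
j=13: r + 12k = 2710.228764… → ⌈·⌉ = 2711
j=14: r + 13k = 2932.346411… → ⌈·⌉ = 2933
j=15: r + 14k = 3154.464058… → ⌈·⌉ = 3155
j=16: r + 15k = 3376.581705… → ⌈·⌉ = 3377
j=17: r + 16k = 3598.699352… → ⌈·⌉ = 3599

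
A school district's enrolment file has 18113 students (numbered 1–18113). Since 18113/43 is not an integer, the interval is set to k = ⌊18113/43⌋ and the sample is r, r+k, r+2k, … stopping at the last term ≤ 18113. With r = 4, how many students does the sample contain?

44

k = ⌊18113/43⌋ = 421
Achieved size = ⌊(18113 − 4)/421⌋ + 1 = ⌊18109/421⌋ + 1 = 43 + 1 = 44
(last selection: 4 + 43×421 = 18107 ≤ 18113; next would be 18528 > 18113)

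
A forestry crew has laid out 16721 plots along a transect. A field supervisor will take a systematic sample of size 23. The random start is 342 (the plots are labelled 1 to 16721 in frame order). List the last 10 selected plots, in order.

k = N/n = 16721/23 = 727
14th selection = 342 + 13×727 = 9793
15th: 9793 + 727 = 10520
16th: 10520 + 727 = 11247
17th: 11247 + 727 = 11974
18th: 11974 + 727 = 12701
19th: 12701 + 727 = 13428
20th: 13428 + 727 = 14155
21st: 14155 + 727 = 14882
22nd: 14882 + 727 = 15609
23rd: 15609 + 727 = 16336

9793, 10520, 11247, 11974, 12701, 13428, 14155, 14882, 15609, 16336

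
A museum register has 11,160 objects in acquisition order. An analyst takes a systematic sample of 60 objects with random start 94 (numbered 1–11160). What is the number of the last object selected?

11068

k = 11160/60 = 186
60th selection = r + (60−1)·k = 94 + 59×186 = 94 + 10974 = 11068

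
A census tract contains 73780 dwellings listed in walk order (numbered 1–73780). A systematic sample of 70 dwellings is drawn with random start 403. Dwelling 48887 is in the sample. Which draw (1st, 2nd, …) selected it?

k = 73780/70 = 1054
position = (48887 − 403)/1054 + 1 = 48484/1054 + 1 = 46 + 1 = 47

47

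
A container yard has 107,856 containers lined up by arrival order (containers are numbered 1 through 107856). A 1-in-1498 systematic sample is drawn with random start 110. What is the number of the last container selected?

k = 1498
72nd selection = r + (72−1)·k = 110 + 71×1498 = 110 + 106358 = 106468

106468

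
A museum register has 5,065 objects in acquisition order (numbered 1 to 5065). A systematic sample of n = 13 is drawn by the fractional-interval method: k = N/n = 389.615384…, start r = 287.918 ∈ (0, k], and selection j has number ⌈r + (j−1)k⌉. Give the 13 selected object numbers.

288, 678, 1068, 1457, 1847, 2236, 2626, 3016, 3405, 3795, 4185, 4574, 4964

j=1: r + 0k = 287.918 → ⌈·⌉ = 288
j=2: r + 1k = 677.533384… → ⌈·⌉ = 678
j=3: r + 2k = 1067.148769… → ⌈·⌉ = 1068
j=4: r + 3k = 1456.764153… → ⌈·⌉ = 1457
j=5: r + 4k = 1846.379538… → ⌈·⌉ = 1847
j=6: r + 5k = 2235.994923… → ⌈·⌉ = 2236
j=7: r + 6k = 2625.610307… → ⌈·⌉ = 2626
j=8: r + 7k = 3015.225692… → ⌈·⌉ = 3016
j=9: r + 8k = 3404.841076… → ⌈·⌉ = 3405
j=10: r + 9k = 3794.456461… → ⌈·⌉ = 3795
j=11: r + 10k = 4184.071846… → ⌈·⌉ = 4185
j=12: r + 11k = 4573.687230… → ⌈·⌉ = 4574
j=13: r + 12k = 4963.302615… → ⌈·⌉ = 4964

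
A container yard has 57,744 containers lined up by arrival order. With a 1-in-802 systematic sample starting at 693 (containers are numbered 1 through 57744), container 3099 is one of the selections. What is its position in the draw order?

4

k = 802
position = (3099 − 693)/802 + 1 = 2406/802 + 1 = 3 + 1 = 4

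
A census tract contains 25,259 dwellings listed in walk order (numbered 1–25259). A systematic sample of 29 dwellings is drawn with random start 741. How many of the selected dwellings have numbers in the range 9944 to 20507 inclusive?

12

k = 25259/29 = 871
First selection ≥ 9944: 741 + ⌈(9944−741)/871⌉·871 = 741 + 11×871 = 10322
Last selection ≤ 20507: 741 + ⌊(20507−741)/871⌋·871 = 741 + 22×871 = 19903
Count = 22 − 11 + 1 = 12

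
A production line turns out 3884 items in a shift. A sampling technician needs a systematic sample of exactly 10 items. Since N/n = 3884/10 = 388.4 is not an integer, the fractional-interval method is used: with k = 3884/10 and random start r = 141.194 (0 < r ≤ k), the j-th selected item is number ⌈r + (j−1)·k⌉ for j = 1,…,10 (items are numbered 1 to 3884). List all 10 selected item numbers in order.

142, 530, 918, 1307, 1695, 2084, 2472, 2860, 3249, 3637

j=1: r + 0k = 141.194 → ⌈·⌉ = 142
j=2: r + 1k = 529.594 → ⌈·⌉ = 530
j=3: r + 2k = 917.994 → ⌈·⌉ = 918
j=4: r + 3k = 1306.394 → ⌈·⌉ = 1307
j=5: r + 4k = 1694.794 → ⌈·⌉ = 1695
j=6: r + 5k = 2083.194 → ⌈·⌉ = 2084
j=7: r + 6k = 2471.594 → ⌈·⌉ = 2472
j=8: r + 7k = 2859.994 → ⌈·⌉ = 2860
j=9: r + 8k = 3248.394 → ⌈·⌉ = 3249
j=10: r + 9k = 3636.794 → ⌈·⌉ = 3637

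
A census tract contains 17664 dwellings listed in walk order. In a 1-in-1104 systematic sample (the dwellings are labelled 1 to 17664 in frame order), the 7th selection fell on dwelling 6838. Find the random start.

214

k = 1104
r = 6838 − (7−1)×1104 = 6838 − 6624 = 214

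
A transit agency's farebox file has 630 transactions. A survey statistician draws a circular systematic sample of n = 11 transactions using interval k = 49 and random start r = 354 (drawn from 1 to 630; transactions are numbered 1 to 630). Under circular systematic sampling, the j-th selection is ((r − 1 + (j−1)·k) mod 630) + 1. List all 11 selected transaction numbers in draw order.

354, 403, 452, 501, 550, 599, 18, 67, 116, 165, 214

Selection 1: 354
Selection 2: 354 + 49 = 403
Selection 3: 403 + 49 = 452
Selection 4: 452 + 49 = 501
Selection 5: 501 + 49 = 550
Selection 6: 550 + 49 = 599
Selection 7: 599 + 49 = 648 → 648 − 630 = 18
Selection 8: 18 + 49 = 67
Selection 9: 67 + 49 = 116
Selection 10: 116 + 49 = 165
Selection 11: 165 + 49 = 214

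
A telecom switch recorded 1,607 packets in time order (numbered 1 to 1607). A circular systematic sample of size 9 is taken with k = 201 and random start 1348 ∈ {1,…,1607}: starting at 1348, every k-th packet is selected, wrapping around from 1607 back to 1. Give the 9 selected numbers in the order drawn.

Selection 1: 1348
Selection 2: 1348 + 201 = 1549
Selection 3: 1549 + 201 = 1750 → 1750 − 1607 = 143
Selection 4: 143 + 201 = 344
Selection 5: 344 + 201 = 545
Selection 6: 545 + 201 = 746
Selection 7: 746 + 201 = 947
Selection 8: 947 + 201 = 1148
Selection 9: 1148 + 201 = 1349

1348, 1549, 143, 344, 545, 746, 947, 1148, 1349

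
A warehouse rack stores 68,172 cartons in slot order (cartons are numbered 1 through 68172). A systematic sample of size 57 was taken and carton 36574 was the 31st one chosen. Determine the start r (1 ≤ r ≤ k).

694

k = 68172/57 = 1196
r = 36574 − (31−1)×1196 = 36574 − 35880 = 694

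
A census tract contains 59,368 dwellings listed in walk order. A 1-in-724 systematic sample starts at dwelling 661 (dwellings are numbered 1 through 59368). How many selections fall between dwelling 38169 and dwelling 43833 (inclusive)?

k = 724
First selection ≥ 38169: 661 + ⌈(38169−661)/724⌉·724 = 661 + 52×724 = 38309
Last selection ≤ 43833: 661 + ⌊(43833−661)/724⌋·724 = 661 + 59×724 = 43377
Count = 59 − 52 + 1 = 8

8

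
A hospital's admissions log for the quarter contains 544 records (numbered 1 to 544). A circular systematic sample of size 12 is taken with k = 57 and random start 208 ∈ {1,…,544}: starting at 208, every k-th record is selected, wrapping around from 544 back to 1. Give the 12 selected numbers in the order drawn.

208, 265, 322, 379, 436, 493, 6, 63, 120, 177, 234, 291

Selection 1: 208
Selection 2: 208 + 57 = 265
Selection 3: 265 + 57 = 322
Selection 4: 322 + 57 = 379
Selection 5: 379 + 57 = 436
Selection 6: 436 + 57 = 493
Selection 7: 493 + 57 = 550 → 550 − 544 = 6
Selection 8: 6 + 57 = 63
Selection 9: 63 + 57 = 120
Selection 10: 120 + 57 = 177
Selection 11: 177 + 57 = 234
Selection 12: 234 + 57 = 291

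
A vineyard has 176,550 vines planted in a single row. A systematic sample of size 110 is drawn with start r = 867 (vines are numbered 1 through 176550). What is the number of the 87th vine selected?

138897

k = 176550/110 = 1605
87th selection = r + (87−1)·k = 867 + 86×1605 = 867 + 138030 = 138897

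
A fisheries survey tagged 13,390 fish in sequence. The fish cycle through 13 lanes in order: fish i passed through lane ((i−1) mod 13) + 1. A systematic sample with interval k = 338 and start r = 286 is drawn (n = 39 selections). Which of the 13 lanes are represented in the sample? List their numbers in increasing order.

13

Consecutive selections differ by k = 338, so their lane numbers differ by 338 mod 13 = 0.
gcd(338, 13) = 13, so the sample visits 13/13 = 1 distinct residues mod 13.
Start 286 is lane 13; the lanes hit are 13.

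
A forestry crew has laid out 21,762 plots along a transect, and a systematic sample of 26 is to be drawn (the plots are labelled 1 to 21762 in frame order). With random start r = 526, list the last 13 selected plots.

11407, 12244, 13081, 13918, 14755, 15592, 16429, 17266, 18103, 18940, 19777, 20614, 21451

k = N/n = 21762/26 = 837
14th selection = 526 + 13×837 = 11407
15th: 11407 + 837 = 12244
16th: 12244 + 837 = 13081
17th: 13081 + 837 = 13918
18th: 13918 + 837 = 14755
19th: 14755 + 837 = 15592
20th: 15592 + 837 = 16429
21st: 16429 + 837 = 17266
22nd: 17266 + 837 = 18103
23rd: 18103 + 837 = 18940
24th: 18940 + 837 = 19777
25th: 19777 + 837 = 20614
26th: 20614 + 837 = 21451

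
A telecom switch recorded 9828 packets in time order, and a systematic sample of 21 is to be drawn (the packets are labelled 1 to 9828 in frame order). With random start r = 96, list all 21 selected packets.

k = N/n = 9828/21 = 468
packet 1: 96
packet 2: 96 + 468 = 564
packet 3: 564 + 468 = 1032
packet 4: 1032 + 468 = 1500
packet 5: 1500 + 468 = 1968
packet 6: 1968 + 468 = 2436
packet 7: 2436 + 468 = 2904
packet 8: 2904 + 468 = 3372
packet 9: 3372 + 468 = 3840
packet 10: 3840 + 468 = 4308
packet 11: 4308 + 468 = 4776
packet 12: 4776 + 468 = 5244
packet 13: 5244 + 468 = 5712
packet 14: 5712 + 468 = 6180
packet 15: 6180 + 468 = 6648
packet 16: 6648 + 468 = 7116
packet 17: 7116 + 468 = 7584
packet 18: 7584 + 468 = 8052
packet 19: 8052 + 468 = 8520
packet 20: 8520 + 468 = 8988
packet 21: 8988 + 468 = 9456

96, 564, 1032, 1500, 1968, 2436, 2904, 3372, 3840, 4308, 4776, 5244, 5712, 6180, 6648, 7116, 7584, 8052, 8520, 8988, 9456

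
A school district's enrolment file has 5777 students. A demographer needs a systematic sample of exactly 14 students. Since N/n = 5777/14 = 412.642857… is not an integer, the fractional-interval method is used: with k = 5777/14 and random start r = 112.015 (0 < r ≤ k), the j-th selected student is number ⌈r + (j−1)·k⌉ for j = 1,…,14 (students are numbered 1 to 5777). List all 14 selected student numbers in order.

j=1: r + 0k = 112.015 → ⌈·⌉ = 113
j=2: r + 1k = 524.657857… → ⌈·⌉ = 525
j=3: r + 2k = 937.300714… → ⌈·⌉ = 938
j=4: r + 3k = 1349.943571… → ⌈·⌉ = 1350
j=5: r + 4k = 1762.586428… → ⌈·⌉ = 1763
j=6: r + 5k = 2175.229285… → ⌈·⌉ = 2176
j=7: r + 6k = 2587.872142… → ⌈·⌉ = 2588
j=8: r + 7k = 3000.515 → ⌈·⌉ = 3001
j=9: r + 8k = 3413.157857… → ⌈·⌉ = 3414
j=10: r + 9k = 3825.800714… → ⌈·⌉ = 3826
j=11: r + 10k = 4238.443571… → ⌈·⌉ = 4239
j=12: r + 11k = 4651.086428… → ⌈·⌉ = 4652
j=13: r + 12k = 5063.729285… → ⌈·⌉ = 5064
j=14: r + 13k = 5476.372142… → ⌈·⌉ = 5477

113, 525, 938, 1350, 1763, 2176, 2588, 3001, 3414, 3826, 4239, 4652, 5064, 5477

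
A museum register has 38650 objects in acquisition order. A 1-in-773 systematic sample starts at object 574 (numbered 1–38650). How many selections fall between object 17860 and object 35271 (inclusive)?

22

k = 773
First selection ≥ 17860: 574 + ⌈(17860−574)/773⌉·773 = 574 + 23×773 = 18353
Last selection ≤ 35271: 574 + ⌊(35271−574)/773⌋·773 = 574 + 44×773 = 34586
Count = 44 − 23 + 1 = 22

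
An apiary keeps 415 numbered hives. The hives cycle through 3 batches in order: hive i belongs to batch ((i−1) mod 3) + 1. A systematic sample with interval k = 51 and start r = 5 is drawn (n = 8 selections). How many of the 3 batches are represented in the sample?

1

Consecutive selections differ by k = 51, so their batch numbers differ by 51 mod 3 = 0.
gcd(51, 3) = 3, so the sample visits 3/3 = 1 distinct residues mod 3.
Start 5 is batch 2; the batches hit are 2.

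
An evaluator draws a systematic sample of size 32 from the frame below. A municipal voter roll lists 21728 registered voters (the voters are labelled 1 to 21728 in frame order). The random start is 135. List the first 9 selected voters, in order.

135, 814, 1493, 2172, 2851, 3530, 4209, 4888, 5567

k = N/n = 21728/32 = 679
voter 1: 135
voter 2: 135 + 679 = 814
voter 3: 814 + 679 = 1493
voter 4: 1493 + 679 = 2172
voter 5: 2172 + 679 = 2851
voter 6: 2851 + 679 = 3530
voter 7: 3530 + 679 = 4209
voter 8: 4209 + 679 = 4888
voter 9: 4888 + 679 = 5567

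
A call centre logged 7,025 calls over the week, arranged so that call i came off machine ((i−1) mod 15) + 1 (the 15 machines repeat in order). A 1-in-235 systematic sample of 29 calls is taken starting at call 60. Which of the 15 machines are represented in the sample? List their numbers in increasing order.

5, 10, 15

Consecutive selections differ by k = 235, so their machine numbers differ by 235 mod 15 = 10.
gcd(235, 15) = 5, so the sample visits 15/5 = 3 distinct residues mod 15.
Start 60 is machine 15; the machines hit are 5, 10, 15.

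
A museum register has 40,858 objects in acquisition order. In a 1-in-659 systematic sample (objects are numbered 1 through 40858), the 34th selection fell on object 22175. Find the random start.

428

k = 659
r = 22175 − (34−1)×659 = 22175 − 21747 = 428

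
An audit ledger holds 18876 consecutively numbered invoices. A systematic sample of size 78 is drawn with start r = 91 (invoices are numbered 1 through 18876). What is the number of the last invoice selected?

18725

k = 18876/78 = 242
78th selection = r + (78−1)·k = 91 + 77×242 = 91 + 18634 = 18725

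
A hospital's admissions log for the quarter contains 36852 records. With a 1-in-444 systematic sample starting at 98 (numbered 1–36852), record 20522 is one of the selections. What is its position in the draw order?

47

k = 444
position = (20522 − 98)/444 + 1 = 20424/444 + 1 = 46 + 1 = 47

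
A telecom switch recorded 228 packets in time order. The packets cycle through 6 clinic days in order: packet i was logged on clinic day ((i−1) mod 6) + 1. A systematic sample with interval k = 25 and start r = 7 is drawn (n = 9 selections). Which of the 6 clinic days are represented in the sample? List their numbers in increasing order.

Consecutive selections differ by k = 25, so their clinic day numbers differ by 25 mod 6 = 1.
gcd(25, 6) = 1, so the sample visits 6/1 = 6 distinct residues mod 6.
Start 7 is clinic day 1; the clinic days hit are 1, 2, 3, 4, 5, 6.

1, 2, 3, 4, 5, 6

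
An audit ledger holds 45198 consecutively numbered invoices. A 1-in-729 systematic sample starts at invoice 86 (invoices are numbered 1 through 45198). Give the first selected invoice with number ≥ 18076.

18311

k = 729
Steps past start: ⌈(18076 − 86)/729⌉ = ⌈17990/729⌉ = 25
Selected invoice: 86 + 25×729 = 18311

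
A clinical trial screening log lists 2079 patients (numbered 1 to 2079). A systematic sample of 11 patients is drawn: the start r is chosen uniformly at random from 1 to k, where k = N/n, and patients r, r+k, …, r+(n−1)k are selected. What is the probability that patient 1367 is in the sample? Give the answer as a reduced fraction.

k = 2079/11 = 189.
Patient 1367 is selected iff r ≡ 1367 (mod 189); exactly one such r in {1,…,189}.
Inclusion probability = 1/189.

1/189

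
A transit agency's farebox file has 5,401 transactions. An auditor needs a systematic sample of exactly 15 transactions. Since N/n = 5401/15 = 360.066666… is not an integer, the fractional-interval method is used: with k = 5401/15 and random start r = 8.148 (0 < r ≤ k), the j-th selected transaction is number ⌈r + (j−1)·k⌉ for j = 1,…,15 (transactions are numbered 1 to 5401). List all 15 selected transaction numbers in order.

9, 369, 729, 1089, 1449, 1809, 2169, 2529, 2889, 3249, 3609, 3969, 4329, 4690, 5050

j=1: r + 0k = 8.148 → ⌈·⌉ = 9
j=2: r + 1k = 368.214666… → ⌈·⌉ = 369
j=3: r + 2k = 728.281333… → ⌈·⌉ = 729
j=4: r + 3k = 1088.348 → ⌈·⌉ = 1089
j=5: r + 4k = 1448.414666… → ⌈·⌉ = 1449
j=6: r + 5k = 1808.481333… → ⌈·⌉ = 1809
j=7: r + 6k = 2168.548 → ⌈·⌉ = 2169
j=8: r + 7k = 2528.614666… → ⌈·⌉ = 2529
j=9: r + 8k = 2888.681333… → ⌈·⌉ = 2889
j=10: r + 9k = 3248.748 → ⌈·⌉ = 3249
j=11: r + 10k = 3608.814666… → ⌈·⌉ = 3609
j=12: r + 11k = 3968.881333… → ⌈·⌉ = 3969
j=13: r + 12k = 4328.948 → ⌈·⌉ = 4329
j=14: r + 13k = 4689.014666… → ⌈·⌉ = 4690
j=15: r + 14k = 5049.081333… → ⌈·⌉ = 5050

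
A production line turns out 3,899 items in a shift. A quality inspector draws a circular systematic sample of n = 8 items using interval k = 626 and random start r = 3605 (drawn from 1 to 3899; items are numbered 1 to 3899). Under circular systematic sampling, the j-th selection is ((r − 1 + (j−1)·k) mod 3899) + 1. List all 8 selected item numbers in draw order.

Selection 1: 3605
Selection 2: 3605 + 626 = 4231 → 4231 − 3899 = 332
Selection 3: 332 + 626 = 958
Selection 4: 958 + 626 = 1584
Selection 5: 1584 + 626 = 2210
Selection 6: 2210 + 626 = 2836
Selection 7: 2836 + 626 = 3462
Selection 8: 3462 + 626 = 4088 → 4088 − 3899 = 189

3605, 332, 958, 1584, 2210, 2836, 3462, 189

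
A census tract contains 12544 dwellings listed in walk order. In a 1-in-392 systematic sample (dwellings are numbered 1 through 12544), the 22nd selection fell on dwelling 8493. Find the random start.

k = 392
r = 8493 − (22−1)×392 = 8493 − 8232 = 261

261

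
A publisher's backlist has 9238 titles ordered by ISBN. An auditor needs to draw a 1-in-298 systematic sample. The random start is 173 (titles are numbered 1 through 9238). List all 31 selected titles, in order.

title 1: 173
title 2: 173 + 298 = 471
title 3: 471 + 298 = 769
title 4: 769 + 298 = 1067
title 5: 1067 + 298 = 1365
title 6: 1365 + 298 = 1663
title 7: 1663 + 298 = 1961
title 8: 1961 + 298 = 2259
title 9: 2259 + 298 = 2557
title 10: 2557 + 298 = 2855
title 11: 2855 + 298 = 3153
title 12: 3153 + 298 = 3451
title 13: 3451 + 298 = 3749
title 14: 3749 + 298 = 4047
title 15: 4047 + 298 = 4345
title 16: 4345 + 298 = 4643
title 17: 4643 + 298 = 4941
title 18: 4941 + 298 = 5239
title 19: 5239 + 298 = 5537
title 20: 5537 + 298 = 5835
title 21: 5835 + 298 = 6133
title 22: 6133 + 298 = 6431
title 23: 6431 + 298 = 6729
title 24: 6729 + 298 = 7027
title 25: 7027 + 298 = 7325
title 26: 7325 + 298 = 7623
title 27: 7623 + 298 = 7921
title 28: 7921 + 298 = 8219
title 29: 8219 + 298 = 8517
title 30: 8517 + 298 = 8815
title 31: 8815 + 298 = 9113

173, 471, 769, 1067, 1365, 1663, 1961, 2259, 2557, 2855, 3153, 3451, 3749, 4047, 4345, 4643, 4941, 5239, 5537, 5835, 6133, 6431, 6729, 7027, 7325, 7623, 7921, 8219, 8517, 8815, 9113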